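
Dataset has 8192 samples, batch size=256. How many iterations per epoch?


Iterations per epoch = dataset_size / batch_size
= 8192 / 256
= 32

32


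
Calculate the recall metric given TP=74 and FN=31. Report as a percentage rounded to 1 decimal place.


Recall = TP / (TP + FN) * 100
= 74 / (74 + 31)
= 74 / 105
= 0.7048
= 70.5%

70.5


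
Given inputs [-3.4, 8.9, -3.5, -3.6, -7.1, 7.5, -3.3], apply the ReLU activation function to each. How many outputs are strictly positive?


ReLU(x) = max(0, x) for each element:
ReLU(-3.4) = 0
ReLU(8.9) = 8.9
ReLU(-3.5) = 0
ReLU(-3.6) = 0
ReLU(-7.1) = 0
ReLU(7.5) = 7.5
ReLU(-3.3) = 0
Active neurons (>0): 2

2


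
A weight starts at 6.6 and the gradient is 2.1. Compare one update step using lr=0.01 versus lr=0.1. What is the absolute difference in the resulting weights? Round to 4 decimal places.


With lr=0.01: w_new = 6.6 - 0.01 * 2.1 = 6.579
With lr=0.1: w_new = 6.6 - 0.1 * 2.1 = 6.39
Absolute difference = |6.579 - 6.39|
= 0.1890

0.1890


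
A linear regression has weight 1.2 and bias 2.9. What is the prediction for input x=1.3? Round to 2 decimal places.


y = 1.2 * 1.3 + (2.9)
= 1.56 + (2.9)
= 4.46

4.46


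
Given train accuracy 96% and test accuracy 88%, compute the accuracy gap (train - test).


Gap = train_accuracy - test_accuracy
= 96 - 88
= 8%
This moderate gap may indicate mild overfitting.

8


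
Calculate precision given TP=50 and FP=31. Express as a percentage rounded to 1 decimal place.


Precision = TP / (TP + FP) * 100
= 50 / (50 + 31)
= 50 / 81
= 0.6173
= 61.7%

61.7


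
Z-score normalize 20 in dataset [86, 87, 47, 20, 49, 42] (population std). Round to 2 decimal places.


Mean = (86 + 87 + 47 + 20 + 49 + 42) / 6 = 55.1667
Variance = sum((x_i - mean)^2) / n = 579.8056
Std = sqrt(579.8056) = 24.0792
Z = (x - mean) / std
= (20 - 55.1667) / 24.0792
= -35.1667 / 24.0792
= -1.46

-1.46


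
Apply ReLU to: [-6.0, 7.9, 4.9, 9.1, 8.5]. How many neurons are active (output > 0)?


ReLU(x) = max(0, x) for each element:
ReLU(-6.0) = 0
ReLU(7.9) = 7.9
ReLU(4.9) = 4.9
ReLU(9.1) = 9.1
ReLU(8.5) = 8.5
Active neurons (>0): 4

4


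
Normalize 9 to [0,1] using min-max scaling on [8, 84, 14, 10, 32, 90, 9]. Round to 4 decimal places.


Min = 8, Max = 90
Range = 90 - 8 = 82
Scaled = (x - min) / (max - min)
= (9 - 8) / 82
= 1 / 82
= 0.0122

0.0122


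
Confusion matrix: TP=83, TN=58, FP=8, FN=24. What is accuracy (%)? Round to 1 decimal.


Accuracy = (TP + TN) / (TP + TN + FP + FN) * 100
= (83 + 58) / (83 + 58 + 8 + 24)
= 141 / 173
= 0.815
= 81.5%

81.5


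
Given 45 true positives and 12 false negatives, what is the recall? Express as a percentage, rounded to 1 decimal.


Recall = TP / (TP + FN) * 100
= 45 / (45 + 12)
= 45 / 57
= 0.7895
= 78.9%

78.9


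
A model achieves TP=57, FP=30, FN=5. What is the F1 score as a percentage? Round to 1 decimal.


Precision = TP / (TP + FP) = 57 / 87 = 0.6552
Recall = TP / (TP + FN) = 57 / 62 = 0.9194
F1 = 2 * P * R / (P + R)
= 2 * 0.6552 * 0.9194 / (0.6552 + 0.9194)
= 1.2047 / 1.5745
= 0.7651
As percentage: 76.5%

76.5


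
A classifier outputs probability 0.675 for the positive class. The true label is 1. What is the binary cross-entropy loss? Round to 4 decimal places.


For y=1: Loss = -log(p)
= -log(0.675)
= -(-0.393)
= 0.3930

0.3930


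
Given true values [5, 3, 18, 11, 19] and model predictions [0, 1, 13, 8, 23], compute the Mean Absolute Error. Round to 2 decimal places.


Absolute errors: [5, 2, 5, 3, 4]
Sum of absolute errors = 19
MAE = 19 / 5 = 3.80

3.80


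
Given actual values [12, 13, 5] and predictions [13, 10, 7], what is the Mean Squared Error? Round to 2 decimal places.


Differences: [-1, 3, -2]
Squared errors: [1, 9, 4]
Sum of squared errors = 14
MSE = 14 / 3 = 4.67

4.67


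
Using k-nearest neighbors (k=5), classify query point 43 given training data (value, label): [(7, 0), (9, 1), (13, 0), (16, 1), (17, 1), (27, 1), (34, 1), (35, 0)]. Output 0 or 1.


Distances from query 43:
Point 35 (class 0): distance = 8
Point 34 (class 1): distance = 9
Point 27 (class 1): distance = 16
Point 17 (class 1): distance = 26
Point 16 (class 1): distance = 27
K=5 nearest neighbors: classes = [0, 1, 1, 1, 1]
Votes for class 1: 4 / 5
Majority vote => class 1

1


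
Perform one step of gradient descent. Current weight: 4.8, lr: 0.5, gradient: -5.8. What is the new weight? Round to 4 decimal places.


w_new = w_old - lr * gradient
= 4.8 - 0.5 * -5.8
= 4.8 - (-2.9)
= 7.7000

7.7000


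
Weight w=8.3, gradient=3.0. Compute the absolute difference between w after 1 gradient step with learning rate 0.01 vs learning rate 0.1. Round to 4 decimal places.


With lr=0.01: w_new = 8.3 - 0.01 * 3.0 = 8.27
With lr=0.1: w_new = 8.3 - 0.1 * 3.0 = 8.0
Absolute difference = |8.27 - 8.0|
= 0.2700

0.2700


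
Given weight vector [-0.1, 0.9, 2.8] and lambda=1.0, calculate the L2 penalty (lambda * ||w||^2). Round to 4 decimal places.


Squaring each weight:
(-0.1)^2 = 0.01
0.9^2 = 0.81
2.8^2 = 7.84
Sum of squares = 8.66
Penalty = 1.0 * 8.66 = 8.6600

8.6600


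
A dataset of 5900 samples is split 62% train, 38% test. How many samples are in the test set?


Train samples = 5900 * 62% = 3658
Test samples = 5900 - 3658
= 2242

2242


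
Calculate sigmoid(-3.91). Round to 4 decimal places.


sigmoid(z) = 1 / (1 + exp(-z))
exp(-(-3.91)) = exp(3.91) = 49.899
1 + 49.899 = 50.899
1 / 50.899 = 0.0196

0.0196


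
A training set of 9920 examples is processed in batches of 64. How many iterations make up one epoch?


Iterations per epoch = dataset_size / batch_size
= 9920 / 64
= 155

155


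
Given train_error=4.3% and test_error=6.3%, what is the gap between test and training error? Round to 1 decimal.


Generalization gap = test_error - train_error
= 6.3 - 4.3
= 2.0%
A moderate gap.

2.0


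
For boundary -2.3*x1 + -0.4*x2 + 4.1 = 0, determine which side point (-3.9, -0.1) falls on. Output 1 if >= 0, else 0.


Compute -2.3 * -3.9 + -0.4 * -0.1 + 4.1
= 8.97 + 0.04 + 4.1
= 13.11
Since 13.11 >= 0, the point is on the positive side.

1


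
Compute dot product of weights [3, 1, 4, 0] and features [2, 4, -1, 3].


Element-wise products:
3 * 2 = 6
1 * 4 = 4
4 * -1 = -4
0 * 3 = 0
Sum = 6 + 4 + -4 + 0
= 6

6


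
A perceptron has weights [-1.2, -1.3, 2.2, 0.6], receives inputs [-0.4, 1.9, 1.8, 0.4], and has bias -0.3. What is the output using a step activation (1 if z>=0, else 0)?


z = w . x + b
= -1.2*-0.4 + -1.3*1.9 + 2.2*1.8 + 0.6*0.4 + -0.3
= 0.48 + -2.47 + 3.96 + 0.24 + -0.3
= 2.21 + -0.3
= 1.91
Since z = 1.91 >= 0, output = 1

1


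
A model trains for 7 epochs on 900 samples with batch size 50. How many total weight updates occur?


Iterations per epoch = 900 / 50 = 18
Total updates = iterations_per_epoch * epochs
= 18 * 7
= 126

126


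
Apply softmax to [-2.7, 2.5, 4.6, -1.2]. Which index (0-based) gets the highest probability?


Softmax is a monotonic transformation, so it preserves the argmax.
We need to find the index of the maximum logit.
Index 0: -2.7
Index 1: 2.5
Index 2: 4.6
Index 3: -1.2
Maximum logit = 4.6 at index 2

2


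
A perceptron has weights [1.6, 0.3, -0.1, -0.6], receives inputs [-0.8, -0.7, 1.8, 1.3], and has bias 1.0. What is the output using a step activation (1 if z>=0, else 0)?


z = w . x + b
= 1.6*-0.8 + 0.3*-0.7 + -0.1*1.8 + -0.6*1.3 + 1.0
= -1.28 + -0.21 + -0.18 + -0.78 + 1.0
= -2.45 + 1.0
= -1.45
Since z = -1.45 < 0, output = 0

0


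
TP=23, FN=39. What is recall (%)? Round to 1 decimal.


Recall = TP / (TP + FN) * 100
= 23 / (23 + 39)
= 23 / 62
= 0.371
= 37.1%

37.1


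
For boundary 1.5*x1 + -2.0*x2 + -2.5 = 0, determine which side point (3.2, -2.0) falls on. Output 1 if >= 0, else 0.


Compute 1.5 * 3.2 + -2.0 * -2.0 + -2.5
= 4.8 + 4.0 + -2.5
= 6.3
Since 6.3 >= 0, the point is on the positive side.

1


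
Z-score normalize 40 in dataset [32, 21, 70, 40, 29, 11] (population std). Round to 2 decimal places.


Mean = (32 + 21 + 70 + 40 + 29 + 11) / 6 = 33.8333
Variance = sum((x_i - mean)^2) / n = 343.1389
Std = sqrt(343.1389) = 18.524
Z = (x - mean) / std
= (40 - 33.8333) / 18.524
= 6.1667 / 18.524
= 0.33

0.33


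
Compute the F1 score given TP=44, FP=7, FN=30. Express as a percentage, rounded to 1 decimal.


Precision = TP / (TP + FP) = 44 / 51 = 0.8627
Recall = TP / (TP + FN) = 44 / 74 = 0.5946
F1 = 2 * P * R / (P + R)
= 2 * 0.8627 * 0.5946 / (0.8627 + 0.5946)
= 1.026 / 1.4573
= 0.704
As percentage: 70.4%

70.4


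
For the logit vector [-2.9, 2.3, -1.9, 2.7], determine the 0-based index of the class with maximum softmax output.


Softmax is a monotonic transformation, so it preserves the argmax.
We need to find the index of the maximum logit.
Index 0: -2.9
Index 1: 2.3
Index 2: -1.9
Index 3: 2.7
Maximum logit = 2.7 at index 3

3


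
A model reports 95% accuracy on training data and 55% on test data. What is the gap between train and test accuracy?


Gap = train_accuracy - test_accuracy
= 95 - 55
= 40%
This large gap strongly indicates overfitting.

40


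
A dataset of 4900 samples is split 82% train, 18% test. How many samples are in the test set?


Train samples = 4900 * 82% = 4018
Test samples = 4900 - 4018
= 882

882


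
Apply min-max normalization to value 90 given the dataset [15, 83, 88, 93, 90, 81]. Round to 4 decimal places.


Min = 15, Max = 93
Range = 93 - 15 = 78
Scaled = (x - min) / (max - min)
= (90 - 15) / 78
= 75 / 78
= 0.9615

0.9615


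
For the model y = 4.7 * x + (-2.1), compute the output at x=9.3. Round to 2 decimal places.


y = 4.7 * 9.3 + (-2.1)
= 43.71 + (-2.1)
= 41.61

41.61


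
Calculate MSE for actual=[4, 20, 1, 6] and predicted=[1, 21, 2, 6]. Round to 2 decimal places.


Differences: [3, -1, -1, 0]
Squared errors: [9, 1, 1, 0]
Sum of squared errors = 11
MSE = 11 / 4 = 2.75

2.75


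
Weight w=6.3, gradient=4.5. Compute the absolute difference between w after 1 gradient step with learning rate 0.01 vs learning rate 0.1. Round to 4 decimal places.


With lr=0.01: w_new = 6.3 - 0.01 * 4.5 = 6.255
With lr=0.1: w_new = 6.3 - 0.1 * 4.5 = 5.85
Absolute difference = |6.255 - 5.85|
= 0.4050

0.4050


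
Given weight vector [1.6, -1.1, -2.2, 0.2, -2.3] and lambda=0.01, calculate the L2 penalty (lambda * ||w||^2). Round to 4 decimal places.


Squaring each weight:
1.6^2 = 2.56
(-1.1)^2 = 1.21
(-2.2)^2 = 4.84
0.2^2 = 0.04
(-2.3)^2 = 5.29
Sum of squares = 13.94
Penalty = 0.01 * 13.94 = 0.1394

0.1394


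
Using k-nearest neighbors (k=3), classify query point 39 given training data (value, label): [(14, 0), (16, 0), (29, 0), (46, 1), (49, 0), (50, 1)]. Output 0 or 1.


Distances from query 39:
Point 46 (class 1): distance = 7
Point 29 (class 0): distance = 10
Point 49 (class 0): distance = 10
K=3 nearest neighbors: classes = [1, 0, 0]
Votes for class 1: 1 / 3
Majority vote => class 0

0


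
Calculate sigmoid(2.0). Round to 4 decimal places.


sigmoid(z) = 1 / (1 + exp(-z))
exp(-(2.0)) = exp(-2.0) = 0.1353
1 + 0.1353 = 1.1353
1 / 1.1353 = 0.8808

0.8808


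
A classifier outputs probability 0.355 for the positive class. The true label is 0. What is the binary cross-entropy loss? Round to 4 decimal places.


For y=0: Loss = -log(1-p)
= -log(1 - 0.355)
= -log(0.645)
= -(-0.4385)
= 0.4385

0.4385


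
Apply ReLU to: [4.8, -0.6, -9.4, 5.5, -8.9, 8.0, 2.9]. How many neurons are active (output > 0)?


ReLU(x) = max(0, x) for each element:
ReLU(4.8) = 4.8
ReLU(-0.6) = 0
ReLU(-9.4) = 0
ReLU(5.5) = 5.5
ReLU(-8.9) = 0
ReLU(8.0) = 8.0
ReLU(2.9) = 2.9
Active neurons (>0): 4

4


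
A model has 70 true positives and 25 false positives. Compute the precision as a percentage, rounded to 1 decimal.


Precision = TP / (TP + FP) * 100
= 70 / (70 + 25)
= 70 / 95
= 0.7368
= 73.7%

73.7


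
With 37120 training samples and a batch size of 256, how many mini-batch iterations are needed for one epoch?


Iterations per epoch = dataset_size / batch_size
= 37120 / 256
= 145

145


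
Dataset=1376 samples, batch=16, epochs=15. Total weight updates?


Iterations per epoch = 1376 / 16 = 86
Total updates = iterations_per_epoch * epochs
= 86 * 15
= 1290

1290


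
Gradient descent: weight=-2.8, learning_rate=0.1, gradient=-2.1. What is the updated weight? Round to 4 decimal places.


w_new = w_old - lr * gradient
= -2.8 - 0.1 * -2.1
= -2.8 - (-0.21)
= -2.5900

-2.5900


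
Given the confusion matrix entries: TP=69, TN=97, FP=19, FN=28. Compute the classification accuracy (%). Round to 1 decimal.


Accuracy = (TP + TN) / (TP + TN + FP + FN) * 100
= (69 + 97) / (69 + 97 + 19 + 28)
= 166 / 213
= 0.7793
= 77.9%

77.9


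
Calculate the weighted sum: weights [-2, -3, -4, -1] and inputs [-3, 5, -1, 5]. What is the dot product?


Element-wise products:
-2 * -3 = 6
-3 * 5 = -15
-4 * -1 = 4
-1 * 5 = -5
Sum = 6 + -15 + 4 + -5
= -10

-10


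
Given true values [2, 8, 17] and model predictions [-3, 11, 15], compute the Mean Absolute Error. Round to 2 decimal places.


Absolute errors: [5, 3, 2]
Sum of absolute errors = 10
MAE = 10 / 3 = 3.33

3.33


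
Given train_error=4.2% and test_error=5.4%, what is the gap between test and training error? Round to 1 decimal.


Generalization gap = test_error - train_error
= 5.4 - 4.2
= 1.2%
A small gap suggests good generalization.

1.2


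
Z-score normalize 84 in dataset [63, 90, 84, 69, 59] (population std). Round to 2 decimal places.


Mean = (63 + 90 + 84 + 69 + 59) / 5 = 73.0
Variance = sum((x_i - mean)^2) / n = 144.4
Std = sqrt(144.4) = 12.0167
Z = (x - mean) / std
= (84 - 73.0) / 12.0167
= 11.0 / 12.0167
= 0.92

0.92


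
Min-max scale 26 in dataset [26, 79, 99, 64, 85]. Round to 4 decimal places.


Min = 26, Max = 99
Range = 99 - 26 = 73
Scaled = (x - min) / (max - min)
= (26 - 26) / 73
= 0 / 73
= 0.0000

0.0000


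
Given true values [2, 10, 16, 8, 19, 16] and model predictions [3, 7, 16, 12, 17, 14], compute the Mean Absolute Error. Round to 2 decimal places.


Absolute errors: [1, 3, 0, 4, 2, 2]
Sum of absolute errors = 12
MAE = 12 / 6 = 2.00

2.00


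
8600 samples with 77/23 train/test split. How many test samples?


Train samples = 8600 * 77% = 6622
Test samples = 8600 - 6622
= 1978

1978


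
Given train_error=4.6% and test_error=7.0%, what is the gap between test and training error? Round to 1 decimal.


Generalization gap = test_error - train_error
= 7.0 - 4.6
= 2.4%
A moderate gap.

2.4


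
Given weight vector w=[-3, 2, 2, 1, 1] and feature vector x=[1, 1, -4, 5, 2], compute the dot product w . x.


Element-wise products:
-3 * 1 = -3
2 * 1 = 2
2 * -4 = -8
1 * 5 = 5
1 * 2 = 2
Sum = -3 + 2 + -8 + 5 + 2
= -2

-2


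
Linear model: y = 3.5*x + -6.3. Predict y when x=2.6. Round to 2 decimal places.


y = 3.5 * 2.6 + (-6.3)
= 9.1 + (-6.3)
= 2.80

2.80


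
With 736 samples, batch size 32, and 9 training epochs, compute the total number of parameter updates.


Iterations per epoch = 736 / 32 = 23
Total updates = iterations_per_epoch * epochs
= 23 * 9
= 207

207


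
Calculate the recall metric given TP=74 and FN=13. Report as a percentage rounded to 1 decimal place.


Recall = TP / (TP + FN) * 100
= 74 / (74 + 13)
= 74 / 87
= 0.8506
= 85.1%

85.1


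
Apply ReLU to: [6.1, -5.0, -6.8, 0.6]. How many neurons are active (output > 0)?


ReLU(x) = max(0, x) for each element:
ReLU(6.1) = 6.1
ReLU(-5.0) = 0
ReLU(-6.8) = 0
ReLU(0.6) = 0.6
Active neurons (>0): 2

2


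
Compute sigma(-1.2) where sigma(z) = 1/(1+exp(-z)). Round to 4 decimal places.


sigmoid(z) = 1 / (1 + exp(-z))
exp(-(-1.2)) = exp(1.2) = 3.3201
1 + 3.3201 = 4.3201
1 / 4.3201 = 0.2315

0.2315


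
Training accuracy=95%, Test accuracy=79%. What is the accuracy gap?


Gap = train_accuracy - test_accuracy
= 95 - 79
= 16%
This gap suggests the model is overfitting.

16


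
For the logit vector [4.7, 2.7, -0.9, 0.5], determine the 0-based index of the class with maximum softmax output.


Softmax is a monotonic transformation, so it preserves the argmax.
We need to find the index of the maximum logit.
Index 0: 4.7
Index 1: 2.7
Index 2: -0.9
Index 3: 0.5
Maximum logit = 4.7 at index 0

0


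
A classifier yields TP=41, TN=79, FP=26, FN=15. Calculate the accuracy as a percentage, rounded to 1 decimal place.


Accuracy = (TP + TN) / (TP + TN + FP + FN) * 100
= (41 + 79) / (41 + 79 + 26 + 15)
= 120 / 161
= 0.7453
= 74.5%

74.5


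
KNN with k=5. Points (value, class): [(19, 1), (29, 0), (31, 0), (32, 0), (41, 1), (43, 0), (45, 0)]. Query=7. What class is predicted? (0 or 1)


Distances from query 7:
Point 19 (class 1): distance = 12
Point 29 (class 0): distance = 22
Point 31 (class 0): distance = 24
Point 32 (class 0): distance = 25
Point 41 (class 1): distance = 34
K=5 nearest neighbors: classes = [1, 0, 0, 0, 1]
Votes for class 1: 2 / 5
Majority vote => class 0

0


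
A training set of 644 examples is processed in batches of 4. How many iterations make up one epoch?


Iterations per epoch = dataset_size / batch_size
= 644 / 4
= 161

161


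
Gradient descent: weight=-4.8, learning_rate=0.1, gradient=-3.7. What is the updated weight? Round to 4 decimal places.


w_new = w_old - lr * gradient
= -4.8 - 0.1 * -3.7
= -4.8 - (-0.37)
= -4.4300

-4.4300


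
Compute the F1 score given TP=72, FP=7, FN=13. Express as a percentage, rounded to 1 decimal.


Precision = TP / (TP + FP) = 72 / 79 = 0.9114
Recall = TP / (TP + FN) = 72 / 85 = 0.8471
F1 = 2 * P * R / (P + R)
= 2 * 0.9114 * 0.8471 / (0.9114 + 0.8471)
= 1.544 / 1.7585
= 0.878
As percentage: 87.8%

87.8


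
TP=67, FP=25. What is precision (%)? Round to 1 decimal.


Precision = TP / (TP + FP) * 100
= 67 / (67 + 25)
= 67 / 92
= 0.7283
= 72.8%

72.8


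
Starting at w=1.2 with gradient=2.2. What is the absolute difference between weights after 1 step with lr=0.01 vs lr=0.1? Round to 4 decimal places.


With lr=0.01: w_new = 1.2 - 0.01 * 2.2 = 1.178
With lr=0.1: w_new = 1.2 - 0.1 * 2.2 = 0.98
Absolute difference = |1.178 - 0.98|
= 0.1980

0.1980


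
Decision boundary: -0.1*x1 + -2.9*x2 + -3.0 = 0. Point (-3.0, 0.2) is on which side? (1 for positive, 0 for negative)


Compute -0.1 * -3.0 + -2.9 * 0.2 + -3.0
= 0.3 + -0.58 + -3.0
= -3.28
Since -3.28 < 0, the point is on the negative side.

0


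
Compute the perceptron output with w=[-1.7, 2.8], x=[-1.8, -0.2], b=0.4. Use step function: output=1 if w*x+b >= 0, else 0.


z = w . x + b
= -1.7*-1.8 + 2.8*-0.2 + 0.4
= 3.06 + -0.56 + 0.4
= 2.5 + 0.4
= 2.9
Since z = 2.9 >= 0, output = 1

1


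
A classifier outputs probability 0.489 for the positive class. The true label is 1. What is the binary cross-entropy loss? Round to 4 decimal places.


For y=1: Loss = -log(p)
= -log(0.489)
= -(-0.7154)
= 0.7154

0.7154


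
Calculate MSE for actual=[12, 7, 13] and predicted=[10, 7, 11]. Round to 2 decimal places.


Differences: [2, 0, 2]
Squared errors: [4, 0, 4]
Sum of squared errors = 8
MSE = 8 / 3 = 2.67

2.67


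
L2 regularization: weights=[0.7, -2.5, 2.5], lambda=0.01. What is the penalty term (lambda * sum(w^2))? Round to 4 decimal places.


Squaring each weight:
0.7^2 = 0.49
(-2.5)^2 = 6.25
2.5^2 = 6.25
Sum of squares = 12.99
Penalty = 0.01 * 12.99 = 0.1299

0.1299


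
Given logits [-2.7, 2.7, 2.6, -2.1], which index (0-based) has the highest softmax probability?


Softmax is a monotonic transformation, so it preserves the argmax.
We need to find the index of the maximum logit.
Index 0: -2.7
Index 1: 2.7
Index 2: 2.6
Index 3: -2.1
Maximum logit = 2.7 at index 1

1


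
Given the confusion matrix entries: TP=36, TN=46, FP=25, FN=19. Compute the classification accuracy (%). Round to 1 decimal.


Accuracy = (TP + TN) / (TP + TN + FP + FN) * 100
= (36 + 46) / (36 + 46 + 25 + 19)
= 82 / 126
= 0.6508
= 65.1%

65.1


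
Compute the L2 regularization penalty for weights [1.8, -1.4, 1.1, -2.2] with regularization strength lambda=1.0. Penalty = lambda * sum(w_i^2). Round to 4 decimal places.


Squaring each weight:
1.8^2 = 3.24
(-1.4)^2 = 1.96
1.1^2 = 1.21
(-2.2)^2 = 4.84
Sum of squares = 11.25
Penalty = 1.0 * 11.25 = 11.2500

11.2500


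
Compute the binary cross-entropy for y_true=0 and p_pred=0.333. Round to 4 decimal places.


For y=0: Loss = -log(1-p)
= -log(1 - 0.333)
= -log(0.667)
= -(-0.405)
= 0.4050

0.4050


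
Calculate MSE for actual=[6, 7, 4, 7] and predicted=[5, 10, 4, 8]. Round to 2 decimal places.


Differences: [1, -3, 0, -1]
Squared errors: [1, 9, 0, 1]
Sum of squared errors = 11
MSE = 11 / 4 = 2.75

2.75


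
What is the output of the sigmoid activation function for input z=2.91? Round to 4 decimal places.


sigmoid(z) = 1 / (1 + exp(-z))
exp(-(2.91)) = exp(-2.91) = 0.0545
1 + 0.0545 = 1.0545
1 / 1.0545 = 0.9483

0.9483


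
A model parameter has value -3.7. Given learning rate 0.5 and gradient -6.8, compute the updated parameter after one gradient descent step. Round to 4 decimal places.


w_new = w_old - lr * gradient
= -3.7 - 0.5 * -6.8
= -3.7 - (-3.4)
= -0.3000

-0.3000


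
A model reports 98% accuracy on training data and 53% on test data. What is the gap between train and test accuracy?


Gap = train_accuracy - test_accuracy
= 98 - 53
= 45%
This large gap strongly indicates overfitting.

45


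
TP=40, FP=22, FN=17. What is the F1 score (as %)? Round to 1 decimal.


Precision = TP / (TP + FP) = 40 / 62 = 0.6452
Recall = TP / (TP + FN) = 40 / 57 = 0.7018
F1 = 2 * P * R / (P + R)
= 2 * 0.6452 * 0.7018 / (0.6452 + 0.7018)
= 0.9055 / 1.3469
= 0.6723
As percentage: 67.2%

67.2


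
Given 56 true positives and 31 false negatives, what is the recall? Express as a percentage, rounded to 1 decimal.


Recall = TP / (TP + FN) * 100
= 56 / (56 + 31)
= 56 / 87
= 0.6437
= 64.4%

64.4


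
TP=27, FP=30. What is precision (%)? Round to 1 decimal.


Precision = TP / (TP + FP) * 100
= 27 / (27 + 30)
= 27 / 57
= 0.4737
= 47.4%

47.4


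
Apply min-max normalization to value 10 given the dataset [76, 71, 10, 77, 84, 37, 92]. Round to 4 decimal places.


Min = 10, Max = 92
Range = 92 - 10 = 82
Scaled = (x - min) / (max - min)
= (10 - 10) / 82
= 0 / 82
= 0.0000

0.0000


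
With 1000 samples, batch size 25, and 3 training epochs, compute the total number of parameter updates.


Iterations per epoch = 1000 / 25 = 40
Total updates = iterations_per_epoch * epochs
= 40 * 3
= 120

120


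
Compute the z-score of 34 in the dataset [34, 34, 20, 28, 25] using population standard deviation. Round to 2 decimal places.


Mean = (34 + 34 + 20 + 28 + 25) / 5 = 28.2
Variance = sum((x_i - mean)^2) / n = 28.96
Std = sqrt(28.96) = 5.3814
Z = (x - mean) / std
= (34 - 28.2) / 5.3814
= 5.8 / 5.3814
= 1.08

1.08


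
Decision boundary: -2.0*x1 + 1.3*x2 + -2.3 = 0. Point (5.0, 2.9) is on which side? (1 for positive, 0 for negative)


Compute -2.0 * 5.0 + 1.3 * 2.9 + -2.3
= -10.0 + 3.77 + -2.3
= -8.53
Since -8.53 < 0, the point is on the negative side.

0


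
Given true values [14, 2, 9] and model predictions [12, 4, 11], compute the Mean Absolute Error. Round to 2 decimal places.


Absolute errors: [2, 2, 2]
Sum of absolute errors = 6
MAE = 6 / 3 = 2.00

2.00


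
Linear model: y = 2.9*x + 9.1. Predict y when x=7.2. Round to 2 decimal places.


y = 2.9 * 7.2 + (9.1)
= 20.88 + (9.1)
= 29.98

29.98


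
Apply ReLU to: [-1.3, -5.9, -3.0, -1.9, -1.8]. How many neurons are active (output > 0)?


ReLU(x) = max(0, x) for each element:
ReLU(-1.3) = 0
ReLU(-5.9) = 0
ReLU(-3.0) = 0
ReLU(-1.9) = 0
ReLU(-1.8) = 0
Active neurons (>0): 0

0


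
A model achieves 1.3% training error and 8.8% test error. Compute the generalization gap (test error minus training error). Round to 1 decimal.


Generalization gap = test_error - train_error
= 8.8 - 1.3
= 7.5%
A moderate gap.

7.5


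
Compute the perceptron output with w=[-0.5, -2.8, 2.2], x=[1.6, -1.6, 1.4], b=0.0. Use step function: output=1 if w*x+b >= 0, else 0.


z = w . x + b
= -0.5*1.6 + -2.8*-1.6 + 2.2*1.4 + 0.0
= -0.8 + 4.48 + 3.08 + 0.0
= 6.76 + 0.0
= 6.76
Since z = 6.76 >= 0, output = 1

1


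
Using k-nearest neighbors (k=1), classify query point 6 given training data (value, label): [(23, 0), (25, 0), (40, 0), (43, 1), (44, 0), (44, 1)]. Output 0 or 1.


Distances from query 6:
Point 23 (class 0): distance = 17
K=1 nearest neighbors: classes = [0]
Votes for class 1: 0 / 1
Majority vote => class 0

0


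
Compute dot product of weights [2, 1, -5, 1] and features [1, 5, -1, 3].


Element-wise products:
2 * 1 = 2
1 * 5 = 5
-5 * -1 = 5
1 * 3 = 3
Sum = 2 + 5 + 5 + 3
= 15

15


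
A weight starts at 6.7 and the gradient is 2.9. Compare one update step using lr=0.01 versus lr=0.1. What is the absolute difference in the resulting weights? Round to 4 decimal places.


With lr=0.01: w_new = 6.7 - 0.01 * 2.9 = 6.671
With lr=0.1: w_new = 6.7 - 0.1 * 2.9 = 6.41
Absolute difference = |6.671 - 6.41|
= 0.2610

0.2610


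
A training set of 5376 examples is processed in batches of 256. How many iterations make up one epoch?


Iterations per epoch = dataset_size / batch_size
= 5376 / 256
= 21

21


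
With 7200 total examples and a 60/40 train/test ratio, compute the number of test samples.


Train samples = 7200 * 60% = 4320
Test samples = 7200 - 4320
= 2880

2880


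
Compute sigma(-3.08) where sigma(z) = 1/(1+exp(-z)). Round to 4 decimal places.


sigmoid(z) = 1 / (1 + exp(-z))
exp(-(-3.08)) = exp(3.08) = 21.7584
1 + 21.7584 = 22.7584
1 / 22.7584 = 0.0439

0.0439


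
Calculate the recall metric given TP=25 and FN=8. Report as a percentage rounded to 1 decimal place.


Recall = TP / (TP + FN) * 100
= 25 / (25 + 8)
= 25 / 33
= 0.7576
= 75.8%

75.8


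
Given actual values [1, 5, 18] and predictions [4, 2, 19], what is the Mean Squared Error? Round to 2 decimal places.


Differences: [-3, 3, -1]
Squared errors: [9, 9, 1]
Sum of squared errors = 19
MSE = 19 / 3 = 6.33

6.33


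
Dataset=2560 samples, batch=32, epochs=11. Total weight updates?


Iterations per epoch = 2560 / 32 = 80
Total updates = iterations_per_epoch * epochs
= 80 * 11
= 880

880


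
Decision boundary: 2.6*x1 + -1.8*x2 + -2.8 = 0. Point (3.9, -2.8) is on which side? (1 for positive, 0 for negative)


Compute 2.6 * 3.9 + -1.8 * -2.8 + -2.8
= 10.14 + 5.04 + -2.8
= 12.38
Since 12.38 >= 0, the point is on the positive side.

1


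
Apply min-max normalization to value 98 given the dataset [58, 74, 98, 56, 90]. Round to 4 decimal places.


Min = 56, Max = 98
Range = 98 - 56 = 42
Scaled = (x - min) / (max - min)
= (98 - 56) / 42
= 42 / 42
= 1.0000

1.0000


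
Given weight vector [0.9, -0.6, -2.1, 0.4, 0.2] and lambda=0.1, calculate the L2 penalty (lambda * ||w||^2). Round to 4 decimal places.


Squaring each weight:
0.9^2 = 0.81
(-0.6)^2 = 0.36
(-2.1)^2 = 4.41
0.4^2 = 0.16
0.2^2 = 0.04
Sum of squares = 5.78
Penalty = 0.1 * 5.78 = 0.5780

0.5780


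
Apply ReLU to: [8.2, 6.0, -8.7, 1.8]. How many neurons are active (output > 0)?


ReLU(x) = max(0, x) for each element:
ReLU(8.2) = 8.2
ReLU(6.0) = 6.0
ReLU(-8.7) = 0
ReLU(1.8) = 1.8
Active neurons (>0): 3

3


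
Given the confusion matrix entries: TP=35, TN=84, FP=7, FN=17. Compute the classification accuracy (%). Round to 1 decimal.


Accuracy = (TP + TN) / (TP + TN + FP + FN) * 100
= (35 + 84) / (35 + 84 + 7 + 17)
= 119 / 143
= 0.8322
= 83.2%

83.2


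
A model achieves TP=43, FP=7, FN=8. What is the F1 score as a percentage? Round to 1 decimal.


Precision = TP / (TP + FP) = 43 / 50 = 0.86
Recall = TP / (TP + FN) = 43 / 51 = 0.8431
F1 = 2 * P * R / (P + R)
= 2 * 0.86 * 0.8431 / (0.86 + 0.8431)
= 1.4502 / 1.7031
= 0.8515
As percentage: 85.1%

85.1


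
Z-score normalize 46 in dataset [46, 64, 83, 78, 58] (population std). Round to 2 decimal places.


Mean = (46 + 64 + 83 + 78 + 58) / 5 = 65.8
Variance = sum((x_i - mean)^2) / n = 180.16
Std = sqrt(180.16) = 13.4224
Z = (x - mean) / std
= (46 - 65.8) / 13.4224
= -19.8 / 13.4224
= -1.48

-1.48


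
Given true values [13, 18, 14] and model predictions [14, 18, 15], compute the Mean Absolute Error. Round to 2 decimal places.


Absolute errors: [1, 0, 1]
Sum of absolute errors = 2
MAE = 2 / 3 = 0.67

0.67


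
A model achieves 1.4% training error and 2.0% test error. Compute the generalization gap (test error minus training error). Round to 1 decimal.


Generalization gap = test_error - train_error
= 2.0 - 1.4
= 0.6%
A small gap suggests good generalization.

0.6


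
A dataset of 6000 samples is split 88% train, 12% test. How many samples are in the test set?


Train samples = 6000 * 88% = 5280
Test samples = 6000 - 5280
= 720

720


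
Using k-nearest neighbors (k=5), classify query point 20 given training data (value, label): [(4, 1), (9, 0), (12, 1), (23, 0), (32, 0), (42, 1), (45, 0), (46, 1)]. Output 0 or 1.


Distances from query 20:
Point 23 (class 0): distance = 3
Point 12 (class 1): distance = 8
Point 9 (class 0): distance = 11
Point 32 (class 0): distance = 12
Point 4 (class 1): distance = 16
K=5 nearest neighbors: classes = [0, 1, 0, 0, 1]
Votes for class 1: 2 / 5
Majority vote => class 0

0


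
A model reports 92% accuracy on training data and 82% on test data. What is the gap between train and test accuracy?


Gap = train_accuracy - test_accuracy
= 92 - 82
= 10%
This moderate gap may indicate mild overfitting.

10


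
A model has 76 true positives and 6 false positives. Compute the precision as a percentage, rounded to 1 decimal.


Precision = TP / (TP + FP) * 100
= 76 / (76 + 6)
= 76 / 82
= 0.9268
= 92.7%

92.7


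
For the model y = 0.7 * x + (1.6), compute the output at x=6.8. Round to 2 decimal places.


y = 0.7 * 6.8 + (1.6)
= 4.76 + (1.6)
= 6.36

6.36


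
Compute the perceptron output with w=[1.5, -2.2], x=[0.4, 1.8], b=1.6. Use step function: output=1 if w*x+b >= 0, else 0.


z = w . x + b
= 1.5*0.4 + -2.2*1.8 + 1.6
= 0.6 + -3.96 + 1.6
= -3.36 + 1.6
= -1.76
Since z = -1.76 < 0, output = 0

0


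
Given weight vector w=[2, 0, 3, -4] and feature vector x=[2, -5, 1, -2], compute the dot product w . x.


Element-wise products:
2 * 2 = 4
0 * -5 = 0
3 * 1 = 3
-4 * -2 = 8
Sum = 4 + 0 + 3 + 8
= 15

15


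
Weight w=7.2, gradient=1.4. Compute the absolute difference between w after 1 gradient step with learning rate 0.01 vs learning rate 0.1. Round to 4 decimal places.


With lr=0.01: w_new = 7.2 - 0.01 * 1.4 = 7.186
With lr=0.1: w_new = 7.2 - 0.1 * 1.4 = 7.06
Absolute difference = |7.186 - 7.06|
= 0.1260

0.1260


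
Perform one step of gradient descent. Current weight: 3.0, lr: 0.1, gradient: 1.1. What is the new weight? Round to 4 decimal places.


w_new = w_old - lr * gradient
= 3.0 - 0.1 * 1.1
= 3.0 - (0.11)
= 2.8900

2.8900


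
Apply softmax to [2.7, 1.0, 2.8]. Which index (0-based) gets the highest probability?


Softmax is a monotonic transformation, so it preserves the argmax.
We need to find the index of the maximum logit.
Index 0: 2.7
Index 1: 1.0
Index 2: 2.8
Maximum logit = 2.8 at index 2

2


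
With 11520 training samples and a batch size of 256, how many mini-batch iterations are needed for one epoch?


Iterations per epoch = dataset_size / batch_size
= 11520 / 256
= 45

45


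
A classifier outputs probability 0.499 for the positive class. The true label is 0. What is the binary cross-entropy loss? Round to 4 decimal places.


For y=0: Loss = -log(1-p)
= -log(1 - 0.499)
= -log(0.501)
= -(-0.6911)
= 0.6911

0.6911


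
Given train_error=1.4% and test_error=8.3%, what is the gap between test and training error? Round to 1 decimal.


Generalization gap = test_error - train_error
= 8.3 - 1.4
= 6.9%
A moderate gap.

6.9


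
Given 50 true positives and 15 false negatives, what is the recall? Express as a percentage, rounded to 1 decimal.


Recall = TP / (TP + FN) * 100
= 50 / (50 + 15)
= 50 / 65
= 0.7692
= 76.9%

76.9


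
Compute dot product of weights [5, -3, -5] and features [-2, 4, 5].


Element-wise products:
5 * -2 = -10
-3 * 4 = -12
-5 * 5 = -25
Sum = -10 + -12 + -25
= -47

-47


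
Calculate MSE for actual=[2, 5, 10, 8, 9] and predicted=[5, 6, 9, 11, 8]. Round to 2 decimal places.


Differences: [-3, -1, 1, -3, 1]
Squared errors: [9, 1, 1, 9, 1]
Sum of squared errors = 21
MSE = 21 / 5 = 4.20

4.20


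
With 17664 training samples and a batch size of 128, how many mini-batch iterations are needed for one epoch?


Iterations per epoch = dataset_size / batch_size
= 17664 / 128
= 138

138


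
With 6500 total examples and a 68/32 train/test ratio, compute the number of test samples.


Train samples = 6500 * 68% = 4420
Test samples = 6500 - 4420
= 2080

2080


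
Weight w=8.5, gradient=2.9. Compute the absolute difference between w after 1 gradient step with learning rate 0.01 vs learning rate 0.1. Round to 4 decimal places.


With lr=0.01: w_new = 8.5 - 0.01 * 2.9 = 8.471
With lr=0.1: w_new = 8.5 - 0.1 * 2.9 = 8.21
Absolute difference = |8.471 - 8.21|
= 0.2610

0.2610


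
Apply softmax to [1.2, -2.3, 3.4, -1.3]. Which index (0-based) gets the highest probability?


Softmax is a monotonic transformation, so it preserves the argmax.
We need to find the index of the maximum logit.
Index 0: 1.2
Index 1: -2.3
Index 2: 3.4
Index 3: -1.3
Maximum logit = 3.4 at index 2

2


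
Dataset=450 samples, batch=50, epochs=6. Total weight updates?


Iterations per epoch = 450 / 50 = 9
Total updates = iterations_per_epoch * epochs
= 9 * 6
= 54

54


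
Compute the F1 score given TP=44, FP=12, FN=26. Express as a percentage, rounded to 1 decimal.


Precision = TP / (TP + FP) = 44 / 56 = 0.7857
Recall = TP / (TP + FN) = 44 / 70 = 0.6286
F1 = 2 * P * R / (P + R)
= 2 * 0.7857 * 0.6286 / (0.7857 + 0.6286)
= 0.9878 / 1.4143
= 0.6984
As percentage: 69.8%

69.8


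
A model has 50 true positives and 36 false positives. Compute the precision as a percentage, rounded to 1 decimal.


Precision = TP / (TP + FP) * 100
= 50 / (50 + 36)
= 50 / 86
= 0.5814
= 58.1%

58.1


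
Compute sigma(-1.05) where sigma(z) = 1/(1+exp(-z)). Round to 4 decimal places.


sigmoid(z) = 1 / (1 + exp(-z))
exp(-(-1.05)) = exp(1.05) = 2.8577
1 + 2.8577 = 3.8577
1 / 3.8577 = 0.2592

0.2592


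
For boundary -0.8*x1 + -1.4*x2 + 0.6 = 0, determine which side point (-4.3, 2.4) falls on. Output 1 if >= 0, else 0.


Compute -0.8 * -4.3 + -1.4 * 2.4 + 0.6
= 3.44 + -3.36 + 0.6
= 0.68
Since 0.68 >= 0, the point is on the positive side.

1


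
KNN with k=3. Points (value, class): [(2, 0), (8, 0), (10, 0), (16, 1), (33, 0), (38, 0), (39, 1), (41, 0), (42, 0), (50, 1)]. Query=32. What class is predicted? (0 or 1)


Distances from query 32:
Point 33 (class 0): distance = 1
Point 38 (class 0): distance = 6
Point 39 (class 1): distance = 7
K=3 nearest neighbors: classes = [0, 0, 1]
Votes for class 1: 1 / 3
Majority vote => class 0

0


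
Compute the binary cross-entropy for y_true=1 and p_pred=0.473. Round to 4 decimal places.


For y=1: Loss = -log(p)
= -log(0.473)
= -(-0.7487)
= 0.7487

0.7487


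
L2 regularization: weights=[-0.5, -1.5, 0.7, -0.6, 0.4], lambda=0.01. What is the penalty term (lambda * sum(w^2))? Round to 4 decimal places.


Squaring each weight:
(-0.5)^2 = 0.25
(-1.5)^2 = 2.25
0.7^2 = 0.49
(-0.6)^2 = 0.36
0.4^2 = 0.16
Sum of squares = 3.51
Penalty = 0.01 * 3.51 = 0.0351

0.0351


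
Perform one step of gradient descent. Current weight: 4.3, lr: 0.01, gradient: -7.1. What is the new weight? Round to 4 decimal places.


w_new = w_old - lr * gradient
= 4.3 - 0.01 * -7.1
= 4.3 - (-0.071)
= 4.3710

4.3710


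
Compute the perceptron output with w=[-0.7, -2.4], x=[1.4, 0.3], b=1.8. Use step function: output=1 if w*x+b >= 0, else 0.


z = w . x + b
= -0.7*1.4 + -2.4*0.3 + 1.8
= -0.98 + -0.72 + 1.8
= -1.7 + 1.8
= 0.1
Since z = 0.1 >= 0, output = 1

1


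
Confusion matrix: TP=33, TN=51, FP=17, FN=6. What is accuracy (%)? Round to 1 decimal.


Accuracy = (TP + TN) / (TP + TN + FP + FN) * 100
= (33 + 51) / (33 + 51 + 17 + 6)
= 84 / 107
= 0.785
= 78.5%

78.5


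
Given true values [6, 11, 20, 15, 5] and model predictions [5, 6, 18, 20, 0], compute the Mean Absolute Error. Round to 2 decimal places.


Absolute errors: [1, 5, 2, 5, 5]
Sum of absolute errors = 18
MAE = 18 / 5 = 3.60

3.60


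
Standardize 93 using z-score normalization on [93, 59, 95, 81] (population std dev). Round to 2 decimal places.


Mean = (93 + 59 + 95 + 81) / 4 = 82.0
Variance = sum((x_i - mean)^2) / n = 205.0
Std = sqrt(205.0) = 14.3178
Z = (x - mean) / std
= (93 - 82.0) / 14.3178
= 11.0 / 14.3178
= 0.77

0.77


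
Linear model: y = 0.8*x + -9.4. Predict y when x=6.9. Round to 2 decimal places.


y = 0.8 * 6.9 + (-9.4)
= 5.52 + (-9.4)
= -3.88

-3.88


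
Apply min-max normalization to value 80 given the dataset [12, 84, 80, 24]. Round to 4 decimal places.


Min = 12, Max = 84
Range = 84 - 12 = 72
Scaled = (x - min) / (max - min)
= (80 - 12) / 72
= 68 / 72
= 0.9444

0.9444


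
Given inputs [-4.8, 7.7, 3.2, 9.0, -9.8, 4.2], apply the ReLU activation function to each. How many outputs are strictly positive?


ReLU(x) = max(0, x) for each element:
ReLU(-4.8) = 0
ReLU(7.7) = 7.7
ReLU(3.2) = 3.2
ReLU(9.0) = 9.0
ReLU(-9.8) = 0
ReLU(4.2) = 4.2
Active neurons (>0): 4

4


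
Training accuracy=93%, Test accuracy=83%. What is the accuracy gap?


Gap = train_accuracy - test_accuracy
= 93 - 83
= 10%
This moderate gap may indicate mild overfitting.

10


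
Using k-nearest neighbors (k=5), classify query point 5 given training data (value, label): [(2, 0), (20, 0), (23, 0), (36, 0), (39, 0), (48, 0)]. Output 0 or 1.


Distances from query 5:
Point 2 (class 0): distance = 3
Point 20 (class 0): distance = 15
Point 23 (class 0): distance = 18
Point 36 (class 0): distance = 31
Point 39 (class 0): distance = 34
K=5 nearest neighbors: classes = [0, 0, 0, 0, 0]
Votes for class 1: 0 / 5
Majority vote => class 0

0


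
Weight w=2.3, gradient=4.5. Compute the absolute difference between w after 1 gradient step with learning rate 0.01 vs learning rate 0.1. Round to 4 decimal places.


With lr=0.01: w_new = 2.3 - 0.01 * 4.5 = 2.255
With lr=0.1: w_new = 2.3 - 0.1 * 4.5 = 1.85
Absolute difference = |2.255 - 1.85|
= 0.4050

0.4050


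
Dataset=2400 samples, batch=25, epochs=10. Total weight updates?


Iterations per epoch = 2400 / 25 = 96
Total updates = iterations_per_epoch * epochs
= 96 * 10
= 960

960


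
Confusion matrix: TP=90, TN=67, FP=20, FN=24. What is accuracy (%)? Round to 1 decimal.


Accuracy = (TP + TN) / (TP + TN + FP + FN) * 100
= (90 + 67) / (90 + 67 + 20 + 24)
= 157 / 201
= 0.7811
= 78.1%

78.1


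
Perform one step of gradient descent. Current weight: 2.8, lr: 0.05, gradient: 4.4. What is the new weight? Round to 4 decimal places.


w_new = w_old - lr * gradient
= 2.8 - 0.05 * 4.4
= 2.8 - (0.22)
= 2.5800

2.5800


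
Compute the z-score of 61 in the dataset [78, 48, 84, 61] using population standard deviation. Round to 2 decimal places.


Mean = (78 + 48 + 84 + 61) / 4 = 67.75
Variance = sum((x_i - mean)^2) / n = 201.1875
Std = sqrt(201.1875) = 14.1841
Z = (x - mean) / std
= (61 - 67.75) / 14.1841
= -6.75 / 14.1841
= -0.48

-0.48


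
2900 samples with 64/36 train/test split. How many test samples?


Train samples = 2900 * 64% = 1856
Test samples = 2900 - 1856
= 1044

1044


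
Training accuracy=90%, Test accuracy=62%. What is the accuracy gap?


Gap = train_accuracy - test_accuracy
= 90 - 62
= 28%
This large gap strongly indicates overfitting.

28


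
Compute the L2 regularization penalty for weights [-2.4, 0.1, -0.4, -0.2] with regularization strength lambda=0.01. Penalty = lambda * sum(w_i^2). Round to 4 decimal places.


Squaring each weight:
(-2.4)^2 = 5.76
0.1^2 = 0.01
(-0.4)^2 = 0.16
(-0.2)^2 = 0.04
Sum of squares = 5.97
Penalty = 0.01 * 5.97 = 0.0597

0.0597
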